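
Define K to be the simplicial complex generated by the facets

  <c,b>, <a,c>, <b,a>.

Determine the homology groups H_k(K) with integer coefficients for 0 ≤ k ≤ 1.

Fix the vertex order a < b < c and write every simplex with vertices in increasing order. Then dim K = 1 and the simplices of K are:

  0-simplices (3): a, b, c
  1-simplices (3): ab, ac, bc

giving chain groups C_0 ≅ Z^3, C_1 ≅ Z^3.

∂_1: C_1 → C_0 is given by ∂[p,q] = [q] − [p]. For instance
  ∂ab = b − a.
This gives a 3×3 integer matrix of rank 2; reducing to Smith normal form yields diagonal entries (1,1).

Now H_k = ker ∂_k / im ∂_{k+1}, so:

  H_0: rank C_0 − rank ∂_1 = 3 − 2 = 1, and the invariant factors of ∂_1 are all 1, so H_0 ≅ Z.
  H_1: rank ker ∂_1 − rank ∂_2 = (3 − 2) − 0 = 1, and there is no ∂_2, so H_1 ≅ Z.

H_0 ≅ Z,  H_1 ≅ Z.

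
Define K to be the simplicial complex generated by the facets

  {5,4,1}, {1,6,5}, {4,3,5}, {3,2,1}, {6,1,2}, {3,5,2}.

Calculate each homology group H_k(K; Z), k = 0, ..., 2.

Order the vertices as 1 < 2 < 3 < 4 < 5 < 6. Listing each simplex with vertices in this order, K has dimension 2 with simplices:

  0-simplices (6): [1], [2], [3], [4], [5], [6]
  1-simplices (12): [1,2], [1,3], [1,4], [1,5], [1,6], [2,3], [2,5], [2,6], [3,4], [3,5], [4,5], [5,6]
  2-simplices (6): [1,2,3], [1,2,6], [1,4,5], [1,5,6], [2,3,5], [3,4,5]

giving chain groups C_0 ≅ Z^6, C_1 ≅ Z^12, C_2 ≅ Z^6.

The boundary map ∂_1: C_1 → C_0 is given by ∂[p,q] = [q] − [p].
The resulting 6×12 matrix has rank 5, and its Smith normal form has invariant factors (1,1,1,1,1).

The boundary map ∂_2: C_2 → C_1 maps a triangle to the signed sum of its edges. For instance
  ∂[2,3,5] = [3,5] − [2,5] + [2,3],
  ∂[1,2,3] = [2,3] − [1,3] + [1,2].
The 12×6 boundary matrix has rank 6 and Smith normal form diag(1,1,1,1,1,1).

From H_k ≅ ker(∂_k) / im(∂_{k+1}) we obtain:

  H_0: rank C_0 − rank ∂_1 = 6 − 5 = 1, and the invariant factors of ∂_1 are all 1, so H_0 ≅ Z.
  H_1: rank ker ∂_1 − rank ∂_2 = (12 − 5) − 6 = 1, and the invariant factors of ∂_2 are all 1, so H_1 ≅ Z.
  H_2: rank ker ∂_2 − rank ∂_3 = (6 − 6) − 0 = 0, and there is no ∂_3, so H_2 ≅ 0.

As a check, the Euler characteristic is 6 − 12 + 6 = 0, which agrees with 1 − 1 + 0 = 0.

H_0 = Z,  H_1 = Z,  H_2 = 0.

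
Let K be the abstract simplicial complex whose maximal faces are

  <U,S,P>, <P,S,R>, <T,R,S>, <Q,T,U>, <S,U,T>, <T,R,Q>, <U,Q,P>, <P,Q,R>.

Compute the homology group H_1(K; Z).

K has 6 vertices, 12 edges, 8 triangles.
rank ∂_1 = 5, rank ∂_2 = 7 ⇒ b_1 = 12 − 5 − 7 = 0; all invariant factors of ∂_2 are 1 so no torsion. So H_1 ≅ 0.

H_1 ≅ 0.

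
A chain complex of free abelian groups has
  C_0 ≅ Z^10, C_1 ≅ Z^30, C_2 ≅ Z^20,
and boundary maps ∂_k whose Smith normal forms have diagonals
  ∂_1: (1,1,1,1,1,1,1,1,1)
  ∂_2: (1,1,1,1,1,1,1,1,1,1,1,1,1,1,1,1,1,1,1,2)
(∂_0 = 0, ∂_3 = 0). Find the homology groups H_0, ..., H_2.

H_0 ≅ Z,  H_1 ≅ Z ⊕ Z/2,  H_2 = 0.

H_0: b_0 = 10 − 0 − 9 = 1; torsion from ∂_1 factors > 1: none. So H_0 ≅ Z.
H_1: b_1 = 30 − 9 − 20 = 1; torsion from ∂_2 factors > 1: [2]. So H_1 ≅ Z ⊕ Z/2.
H_2: b_2 = 20 − 20 − 0 = 0; torsion from ∂_3 factors > 1: none. So H_2 ≅ 0.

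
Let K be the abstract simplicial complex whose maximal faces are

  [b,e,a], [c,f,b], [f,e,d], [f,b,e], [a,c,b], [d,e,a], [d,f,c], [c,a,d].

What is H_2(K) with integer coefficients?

Order the vertices as a < b < c < d < e < f. Listing each simplex with vertices in this order, K has dimension 2 with simplices:

  0-simplices (6): a, b, c, d, e, f
  1-simplices (12): ab, ac, ad, ae, bc, be, bf, cd, cf, de, df, ef
  2-simplices (8): abc, abe, acd, ade, bcf, bef, cdf, def

Hence C_0 ≅ Z^6, C_1 ≅ Z^12, C_2 ≅ Z^8.

Boundary ∂_1: C_1 → C_0 is given by ∂[p,q] = [q] − [p].
The 6×12 boundary matrix has rank 5 and Smith normal form diag(1,1,1,1,1).

∂_2: C_2 → C_1 acts by ∂[p,q,r] = [q,r] − [p,r] + [p,q]. For instance
  ∂abe = be − ae + ab,
  ∂acd = cd − ad + ac.
This gives a 12×8 integer matrix of rank 7; reducing to Smith normal form yields diagonal entries (1,1,1,1,1,1,1).

Now H_k = ker ∂_k / im ∂_{k+1}, so:

  H_2: rank ker ∂_2 − rank ∂_3 = (8 − 7) − 0 = 1, and there is no ∂_3, so H_2 ≅ Z.

(K is a triangulation of the 2-sphere S^2.)

H_2 ≅ Z.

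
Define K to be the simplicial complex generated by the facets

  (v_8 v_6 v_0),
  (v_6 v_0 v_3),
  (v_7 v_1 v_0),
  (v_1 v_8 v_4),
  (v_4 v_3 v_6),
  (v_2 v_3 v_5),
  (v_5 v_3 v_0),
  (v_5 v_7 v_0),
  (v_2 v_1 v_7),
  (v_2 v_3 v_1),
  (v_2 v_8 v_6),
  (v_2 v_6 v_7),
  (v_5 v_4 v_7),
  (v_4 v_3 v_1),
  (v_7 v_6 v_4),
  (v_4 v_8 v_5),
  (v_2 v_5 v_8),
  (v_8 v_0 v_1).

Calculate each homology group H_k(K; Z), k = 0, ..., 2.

We work with the vertex ordering v_0 < v_1 < v_2 < v_3 < v_4 < v_5 < v_6 < v_7 < v_8. The simplices of K, each written with vertices in increasing order, are:

  0-simplices (9): [v_0], [v_1], [v_2], [v_3], [v_4], [v_5], [v_6], [v_7], [v_8]
  1-simplices (27): (27 of them)
  2-simplices (18): (18 of them)

giving chain groups C_0 ≅ Z^9, C_1 ≅ Z^27, C_2 ≅ Z^18.

The boundary map ∂_1: C_1 → C_0 is given by ∂[p,q] = [q] − [p]. For instance
  ∂[v_2,v_7] = [v_7] − [v_2].
This gives a 9×27 integer matrix of rank 8; reducing to Smith normal form yields diagonal entries (1,1,1,1,1,1,1,1).

The boundary map ∂_2: C_2 → C_1 acts by ∂[p,q,r] = [q,r] − [p,r] + [p,q]. For instance
  ∂[v_2,v_5,v_8] = [v_5,v_8] − [v_2,v_8] + [v_2,v_5],
  ∂[v_1,v_2,v_7] = [v_2,v_7] − [v_1,v_7] + [v_1,v_2].
The resulting 27×18 matrix has rank 17, and its Smith normal form has invariant factors (1,1,1,1,1,1,1,1,1,1,1,1,1,1,1,1,1).

From H_k ≅ ker(∂_k) / im(∂_{k+1}) we obtain:

  H_0: rank C_0 − rank ∂_1 = 9 − 8 = 1, and the invariant factors of ∂_1 are all 1, so H_0 ≅ Z.
  H_1: rank ker ∂_1 − rank ∂_2 = (27 − 8) − 17 = 2, and the invariant factors of ∂_2 are all 1, so H_1 ≅ Z^2.
  H_2: rank ker ∂_2 − rank ∂_3 = (18 − 17) − 0 = 1, and there is no ∂_3, so H_2 ≅ Z.

(K is a triangulation of the torus T^2.)

H_0 ≅ Z,  H_1 ≅ Z^2,  H_2 ≅ Z.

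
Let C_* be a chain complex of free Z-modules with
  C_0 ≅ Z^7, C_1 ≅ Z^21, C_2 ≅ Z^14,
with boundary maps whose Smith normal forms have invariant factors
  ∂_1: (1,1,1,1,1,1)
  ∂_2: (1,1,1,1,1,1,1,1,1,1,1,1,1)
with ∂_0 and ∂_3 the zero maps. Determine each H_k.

H_0 = Z,  H_1 = Z^2,  H_2 = Z.

H_0: b_0 = 7 − 0 − 6 = 1; torsion from ∂_1 factors > 1: none. So H_0 = Z.
H_1: b_1 = 21 − 6 − 13 = 2; torsion from ∂_2 factors > 1: none. So H_1 = Z^2.
H_2: b_2 = 14 − 13 − 0 = 1; torsion from ∂_3 factors > 1: none. So H_2 = Z.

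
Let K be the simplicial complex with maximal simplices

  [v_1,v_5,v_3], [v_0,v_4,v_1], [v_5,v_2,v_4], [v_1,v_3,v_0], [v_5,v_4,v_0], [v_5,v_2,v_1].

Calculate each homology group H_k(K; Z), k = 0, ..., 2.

H_0 = Z,  H_1 = Z,  H_2 = 0.

K has 6 vertices, 12 edges, 6 triangles.
rank ∂_0 = 0, rank ∂_1 = 5 ⇒ b_0 = 6 − 0 − 5 = 1; all invariant factors of ∂_1 are 1 so no torsion. So H_0 ≅ Z.
rank ∂_1 = 5, rank ∂_2 = 6 ⇒ b_1 = 12 − 5 − 6 = 1; all invariant factors of ∂_2 are 1 so no torsion. So H_1 ≅ Z.
rank ∂_2 = 6, rank ∂_3 = 0 ⇒ b_2 = 6 − 6 − 0 = 0. So H_2 ≅ 0.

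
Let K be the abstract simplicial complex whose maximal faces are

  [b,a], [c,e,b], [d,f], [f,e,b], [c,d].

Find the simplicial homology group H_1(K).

Take the total order a < b < c < d < e < f on the vertex set. Then K (dimension 2) consists of the simplices:

  0-simplices (6): a, b, c, d, e, f
  1-simplices (8): ab, bc, be, bf, cd, ce, df, ef
  2-simplices (2): bce, bef

Hence C_0 ≅ Z^6, C_1 ≅ Z^8, C_2 ≅ Z^2.

Boundary ∂_1: C_1 → C_0 is given by ∂[p,q] = [q] − [p].
This gives a 6×8 integer matrix of rank 5; reducing to Smith normal form yields diagonal entries (1,1,1,1,1).

The boundary map ∂_2: C_2 → C_1 sends each 2-simplex [p,q,r] to [q,r] − [p,r] + [p,q]. For instance
  ∂bef = ef − bf + be,
  ∂bce = ce − be + bc.
This gives a 8×2 integer matrix of rank 2; reducing to Smith normal form yields diagonal entries (1,1).

From H_k ≅ ker(∂_k) / im(∂_{k+1}) we obtain:

  H_1: rank ker ∂_1 − rank ∂_2 = (8 − 5) − 2 = 1, and the invariant factors of ∂_2 are all 1, so H_1 = Z.

H_1 = Z.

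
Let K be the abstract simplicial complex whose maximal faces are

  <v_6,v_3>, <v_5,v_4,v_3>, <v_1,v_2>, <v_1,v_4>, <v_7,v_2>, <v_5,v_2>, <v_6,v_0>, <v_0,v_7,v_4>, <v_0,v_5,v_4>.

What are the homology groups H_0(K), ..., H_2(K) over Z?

Take the total order v_0 < v_1 < v_2 < v_3 < v_4 < v_5 < v_6 < v_7 on the vertex set. Then K (dimension 2) consists of the simplices:

  0-simplices (8): [v_0], [v_1], [v_2], [v_3], [v_4], [v_5], [v_6], [v_7]
  1-simplices (13): [v_0,v_4], [v_0,v_5], [v_0,v_6], [v_0,v_7], [v_1,v_2], [v_1,v_4], [v_2,v_5], [v_2,v_7], [v_3,v_4], [v_3,v_5], [v_3,v_6], [v_4,v_5], [v_4,v_7]
  2-simplices (3): [v_0,v_4,v_5], [v_0,v_4,v_7], [v_3,v_4,v_5]

so the chain groups are C_0 ≅ Z^8, C_1 ≅ Z^13, C_2 ≅ Z^3.

Boundary ∂_1: C_1 → C_0 maps an edge to its endpoints' difference, ∂[p,q] = q − p. For instance
  ∂[v_3,v_4] = [v_4] − [v_3].
This gives a 8×13 integer matrix of rank 7; reducing to Smith normal form yields diagonal entries (1,1,1,1,1,1,1).

Boundary ∂_2: C_2 → C_1 sends each 2-simplex [p,q,r] to [q,r] − [p,r] + [p,q]. For instance
  ∂[v_0,v_4,v_7] = [v_4,v_7] − [v_0,v_7] + [v_0,v_4],
  ∂[v_0,v_4,v_5] = [v_4,v_5] − [v_0,v_5] + [v_0,v_4].
As a 13×3 matrix over Z this has rank 3, with invariant factors (1,1,1).

Reading off H_k = ker ∂_k / im ∂_{k+1}:

  H_0: rank C_0 − rank ∂_1 = 8 − 7 = 1, and the invariant factors of ∂_1 are all 1, so H_0 ≅ Z.
  H_1: rank ker ∂_1 − rank ∂_2 = (13 − 7) − 3 = 3, and the invariant factors of ∂_2 are all 1, so H_1 ≅ Z^3.
  H_2: rank ker ∂_2 − rank ∂_3 = (3 − 3) − 0 = 0, and there is no ∂_3, so H_2 ≅ 0.

As a check, the Euler characteristic is 8 − 13 + 3 = -2, which agrees with 1 − 3 + 0 = -2.

H_0 ≅ Z,  H_1 ≅ Z^3,  H_2 = 0.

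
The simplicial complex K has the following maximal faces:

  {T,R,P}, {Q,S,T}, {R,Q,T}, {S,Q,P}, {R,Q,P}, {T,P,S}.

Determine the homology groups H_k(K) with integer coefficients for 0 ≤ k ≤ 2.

H_0 = Z,  H_1 = 0,  H_2 = Z.

Take the total order P < Q < R < S < T on the vertex set. Then K (dimension 2) consists of the simplices:

  0-simplices (5): P, Q, R, S, T
  1-simplices (9): PQ, PR, PS, PT, QR, QS, QT, RT, ST
  2-simplices (6): PQR, PQS, PRT, PST, QRT, QST

Hence C_0 ≅ Z^5, C_1 ≅ Z^9, C_2 ≅ Z^6.

Boundary ∂_1: C_1 → C_0 is given by ∂[p,q] = [q] − [p].
As a 5×9 matrix over Z this has rank 4, with invariant factors (1,1,1,1).

∂_2: C_2 → C_1 sends each 2-simplex [p,q,r] to [q,r] − [p,r] + [p,q]. For instance
  ∂PQR = QR − PR + PQ,
  ∂PQS = QS − PS + PQ.
The 9×6 boundary matrix has rank 5 and Smith normal form diag(1,1,1,1,1).

Now H_k = ker ∂_k / im ∂_{k+1}, so:

  H_0: rank C_0 − rank ∂_1 = 5 − 4 = 1, and the invariant factors of ∂_1 are all 1, so H_0 = Z.
  H_1: rank ker ∂_1 − rank ∂_2 = (9 − 4) − 5 = 0, and the invariant factors of ∂_2 are all 1, so H_1 = 0.
  H_2: rank ker ∂_2 − rank ∂_3 = (6 − 5) − 0 = 1, and there is no ∂_3, so H_2 = Z.

(K is a triangulation of the 2-sphere S^2.)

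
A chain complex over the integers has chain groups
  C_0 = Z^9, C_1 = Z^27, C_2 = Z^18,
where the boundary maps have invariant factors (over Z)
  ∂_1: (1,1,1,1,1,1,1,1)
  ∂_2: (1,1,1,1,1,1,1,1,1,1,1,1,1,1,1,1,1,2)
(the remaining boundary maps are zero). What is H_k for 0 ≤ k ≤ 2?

H_0: b_0 = 9 − 0 − 8 = 1; torsion from ∂_1 factors > 1: none. So H_0 = Z.
H_1: b_1 = 27 − 8 − 18 = 1; torsion from ∂_2 factors > 1: [2]. So H_1 = Z ⊕ Z/2Z.
H_2: b_2 = 18 − 18 − 0 = 0; torsion from ∂_3 factors > 1: none. So H_2 = 0.

H_0 = Z,  H_1 = Z ⊕ Z/2Z,  H_2 = 0.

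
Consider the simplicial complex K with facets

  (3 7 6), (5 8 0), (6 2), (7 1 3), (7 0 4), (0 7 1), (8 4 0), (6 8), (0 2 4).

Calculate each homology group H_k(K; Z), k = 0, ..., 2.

H_0 ≅ Z,  H_1 ≅ Z^2,  H_2 = 0.

Take the total order 0 < 1 < 2 < 3 < 4 < 5 < 6 < 7 < 8 on the vertex set. Then K (dimension 2) consists of the simplices:

  0-simplices (9): [0], [1], [2], [3], [4], [5], [6], [7], [8]
  1-simplices (17): [0,1], [0,2], [0,4], [0,5], [0,7], [0,8], [1,3], [1,7], [2,4], [2,6], [3,6], [3,7], [4,7], [4,8], [5,8], [6,7], [6,8]
  2-simplices (7): [0,1,7], [0,2,4], [0,4,7], [0,4,8], [0,5,8], [1,3,7], [3,6,7]

so the chain groups are C_0 ≅ Z^9, C_1 ≅ Z^17, C_2 ≅ Z^7.

The boundary map ∂_1: C_1 → C_0 sends each edge [p,q] (with p < q) to q − p. For instance
  ∂[0,5] = [5] − [0].
As a 9×17 matrix over Z this has rank 8, with invariant factors (1,1,1,1,1,1,1,1).

∂_2: C_2 → C_1 maps a triangle to the signed sum of its edges. For instance
  ∂[3,6,7] = [6,7] − [3,7] + [3,6],
  ∂[0,4,8] = [4,8] − [0,8] + [0,4].
The resulting 17×7 matrix has rank 7, and its Smith normal form has invariant factors (1,1,1,1,1,1,1).

Now H_k = ker ∂_k / im ∂_{k+1}, so:

  H_0: rank C_0 − rank ∂_1 = 9 − 8 = 1, and the invariant factors of ∂_1 are all 1, so H_0 ≅ Z.
  H_1: rank ker ∂_1 − rank ∂_2 = (17 − 8) − 7 = 2, and the invariant factors of ∂_2 are all 1, so H_1 ≅ Z^2.
  H_2: rank ker ∂_2 − rank ∂_3 = (7 − 7) − 0 = 0, and there is no ∂_3, so H_2 ≅ 0.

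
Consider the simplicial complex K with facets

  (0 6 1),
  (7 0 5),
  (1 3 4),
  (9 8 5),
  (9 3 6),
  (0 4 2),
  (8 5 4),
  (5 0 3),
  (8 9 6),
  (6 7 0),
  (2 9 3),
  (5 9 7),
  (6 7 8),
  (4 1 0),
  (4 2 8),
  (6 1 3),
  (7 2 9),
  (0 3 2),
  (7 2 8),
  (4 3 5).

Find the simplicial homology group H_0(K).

H_0 ≅ Z.

Take the total order 0 < 1 < 2 < 3 < 4 < 5 < 6 < 7 < 8 < 9 on the vertex set. Then K (dimension 2) consists of the simplices:

  0-simplices (10): [0], [1], [2], [3], [4], [5], [6], [7], [8], [9]
  1-simplices (30): (30 of them)
  2-simplices (20): (20 of them)

so the chain groups are C_0 ≅ Z^10, C_1 ≅ Z^30, C_2 ≅ Z^20.

Boundary ∂_1: C_1 → C_0 maps an edge to its endpoints' difference, ∂[p,q] = q − p.
As a 10×30 matrix over Z this has rank 9, with invariant factors (1,1,1,1,1,1,1,1,1).

The boundary map ∂_2: C_2 → C_1 sends each 2-simplex [p,q,r] to [q,r] − [p,r] + [p,q]. For instance
  ∂[5,8,9] = [8,9] − [5,9] + [5,8],
  ∂[5,7,9] = [7,9] − [5,9] + [5,7].
The resulting 30×20 matrix has rank 20, and its Smith normal form has invariant factors (1,1,1,1,1,1,1,1,1,1,1,1,1,1,1,1,1,1,1,2).

Now H_k = ker ∂_k / im ∂_{k+1}, so:

  H_0: rank C_0 − rank ∂_1 = 10 − 9 = 1, and the invariant factors of ∂_1 are all 1, so H_0 ≅ Z.

(K is a triangulation of the Klein bottle.)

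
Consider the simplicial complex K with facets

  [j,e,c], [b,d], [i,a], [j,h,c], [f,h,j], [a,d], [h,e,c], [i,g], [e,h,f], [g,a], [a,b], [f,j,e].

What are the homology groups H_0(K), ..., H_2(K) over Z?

Take the total order a < b < c < d < e < f < g < h < i < j on the vertex set. Then K (dimension 2) consists of the simplices:

  0-simplices (10): a, b, c, d, e, f, g, h, i, j
  1-simplices (15): ab, ad, ag, ai, bd, ce, ch, cj, ef, eh, ej, fh, fj, gi, hj
  2-simplices (6): ceh, cej, chj, efh, efj, fhj

so the chain groups are C_0 ≅ Z^10, C_1 ≅ Z^15, C_2 ≅ Z^6.

∂_1: C_1 → C_0 maps an edge to its endpoints' difference, ∂[p,q] = q − p. For instance
  ∂gi = i − g.
This gives a 10×15 integer matrix of rank 8; reducing to Smith normal form yields diagonal entries (1,1,1,1,1,1,1,1).

The boundary map ∂_2: C_2 → C_1 sends each 2-simplex [p,q,r] to [q,r] − [p,r] + [p,q]. For instance
  ∂ceh = eh − ch + ce,
  ∂fhj = hj − fj + fh.
As a 15×6 matrix over Z this has rank 5, with invariant factors (1,1,1,1,1).

Computing H_k = (kernel of ∂_k) / (image of ∂_{k+1}):

  H_0: rank C_0 − rank ∂_1 = 10 − 8 = 2, and the invariant factors of ∂_1 are all 1, so H_0 = Z^2.
  H_1: rank ker ∂_1 − rank ∂_2 = (15 − 8) − 5 = 2, and the invariant factors of ∂_2 are all 1, so H_1 = Z^2.
  H_2: rank ker ∂_2 − rank ∂_3 = (6 − 5) − 0 = 1, and there is no ∂_3, so H_2 = Z.

H_0 ≅ Z^2,  H_1 ≅ Z^2,  H_2 ≅ Z.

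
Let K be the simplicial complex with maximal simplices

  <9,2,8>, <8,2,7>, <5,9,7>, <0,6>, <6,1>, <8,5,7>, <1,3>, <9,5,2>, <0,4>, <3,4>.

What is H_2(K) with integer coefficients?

H_2 ≅ 0.

K has 10 vertices, 15 edges, 5 triangles.
rank ∂_2 = 5, rank ∂_3 = 0 ⇒ b_2 = 5 − 5 − 0 = 0. So H_2 ≅ 0.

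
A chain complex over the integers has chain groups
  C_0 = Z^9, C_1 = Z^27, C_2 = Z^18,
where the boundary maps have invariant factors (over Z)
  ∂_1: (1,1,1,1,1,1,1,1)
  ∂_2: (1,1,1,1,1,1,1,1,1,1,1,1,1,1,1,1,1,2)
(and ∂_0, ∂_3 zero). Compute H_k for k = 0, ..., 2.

H_0 = Z,  H_1 = Z ⊕ Z_2,  H_2 = 0.

H_0: b_0 = 9 − 0 − 8 = 1; torsion from ∂_1 factors > 1: none. So H_0 = Z.
H_1: b_1 = 27 − 8 − 18 = 1; torsion from ∂_2 factors > 1: [2]. So H_1 = Z ⊕ Z_2.
H_2: b_2 = 18 − 18 − 0 = 0; torsion from ∂_3 factors > 1: none. So H_2 = 0.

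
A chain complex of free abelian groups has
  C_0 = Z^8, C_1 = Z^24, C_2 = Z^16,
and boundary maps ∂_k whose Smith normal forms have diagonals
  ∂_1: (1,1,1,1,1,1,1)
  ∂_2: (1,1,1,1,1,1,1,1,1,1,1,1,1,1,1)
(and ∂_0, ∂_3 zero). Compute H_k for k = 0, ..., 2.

H_0 ≅ Z,  H_1 ≅ Z^2,  H_2 ≅ Z.

H_0: b_0 = 8 − 0 − 7 = 1; torsion from ∂_1 factors > 1: none. So H_0 ≅ Z.
H_1: b_1 = 24 − 7 − 15 = 2; torsion from ∂_2 factors > 1: none. So H_1 ≅ Z^2.
H_2: b_2 = 16 − 15 − 0 = 1; torsion from ∂_3 factors > 1: none. So H_2 ≅ Z.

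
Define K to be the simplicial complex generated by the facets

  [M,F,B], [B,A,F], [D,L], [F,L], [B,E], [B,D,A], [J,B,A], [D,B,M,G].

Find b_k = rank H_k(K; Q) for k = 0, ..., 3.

Order the vertices as A < B < D < E < F < G < J < L < M. Listing each simplex with vertices in this order, K has dimension 3 with simplices:

  0-simplices (9): A, B, D, E, F, G, J, L, M
  1-simplices (16): AB, AD, AF, AJ, BD, BE, BF, BG, BJ, BM, DG, DL, DM, FL, FM, GM
  2-simplices (8): ABD, ABF, ABJ, BDG, BDM, BFM, BGM, DGM
  3-simplices (1): BDGM

so the chain groups are C_0 ≅ Z^9, C_1 ≅ Z^16, C_2 ≅ Z^8, C_3 ≅ Z^1.

∂_1: C_1 → C_0 is given by ∂[p,q] = [q] − [p]. For instance
  ∂FL = L − F.
As a 9×16 matrix over Z this has rank 8, with invariant factors (1,1,1,1,1,1,1,1).

The boundary map ∂_2: C_2 → C_1 acts by ∂[p,q,r] = [q,r] − [p,r] + [p,q]. For instance
  ∂DGM = GM − DM + DG,
  ∂ABD = BD − AD + AB.
The resulting 16×8 matrix has rank 7, and its Smith normal form has invariant factors (1,1,1,1,1,1,1).

∂_3: C_3 → C_2 sends each 3-simplex σ to the alternating sum Σ_i (−1)^i (σ with its i-th vertex removed). For instance
  ∂BDGM = DGM − BGM + BDM − BDG.
The resulting 8×1 matrix has rank 1, and its Smith normal form has invariant factors (1).

Now H_k = ker ∂_k / im ∂_{k+1}, so:

  H_0: rank C_0 − rank ∂_1 = 9 − 8 = 1, and the invariant factors of ∂_1 are all 1, so H_0 = Z.
  H_1: rank ker ∂_1 − rank ∂_2 = (16 − 8) − 7 = 1, and the invariant factors of ∂_2 are all 1, so H_1 = Z.
  H_2: rank ker ∂_2 − rank ∂_3 = (8 − 7) − 1 = 0, and the invariant factors of ∂_3 are all 1, so H_2 = 0.
  H_3: rank ker ∂_3 − rank ∂_4 = (1 − 1) − 0 = 0, and there is no ∂_4, so H_3 = 0.

Hence the Betti numbers are b_0 = 1, b_1 = 1, b_2 = 0, b_3 = 0.

b_0 = 1, b_1 = 1, b_2 = 0, b_3 = 0.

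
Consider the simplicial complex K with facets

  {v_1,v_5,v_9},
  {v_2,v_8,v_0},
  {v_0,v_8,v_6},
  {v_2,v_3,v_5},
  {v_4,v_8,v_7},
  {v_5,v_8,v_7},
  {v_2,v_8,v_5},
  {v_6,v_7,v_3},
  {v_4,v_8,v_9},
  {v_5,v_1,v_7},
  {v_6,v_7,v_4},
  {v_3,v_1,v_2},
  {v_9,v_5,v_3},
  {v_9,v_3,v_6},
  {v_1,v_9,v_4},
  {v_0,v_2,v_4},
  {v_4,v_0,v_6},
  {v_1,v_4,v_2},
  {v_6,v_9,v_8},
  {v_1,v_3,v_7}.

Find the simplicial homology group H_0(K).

K has 10 vertices, 30 edges, 20 triangles.
rank ∂_0 = 0, rank ∂_1 = 9 ⇒ b_0 = 10 − 0 − 9 = 1; all invariant factors of ∂_1 are 1 so no torsion. So H_0 ≅ Z.

H_0 = Z.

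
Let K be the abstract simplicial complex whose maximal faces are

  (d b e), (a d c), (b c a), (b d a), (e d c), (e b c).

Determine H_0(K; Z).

Take the total order a < b < c < d < e on the vertex set. Then K (dimension 2) consists of the simplices:

  0-simplices (5): a, b, c, d, e
  1-simplices (9): ab, ac, ad, bc, bd, be, cd, ce, de
  2-simplices (6): abc, abd, acd, bce, bde, cde

so the chain groups are C_0 ≅ Z^5, C_1 ≅ Z^9, C_2 ≅ Z^6.

Boundary ∂_1: C_1 → C_0 sends each edge [p,q] (with p < q) to q − p. For instance
  ∂be = e − b.
As a 5×9 matrix over Z this has rank 4, with invariant factors (1,1,1,1).

Boundary ∂_2: C_2 → C_1 maps a triangle to the signed sum of its edges. For instance
  ∂cde = de − ce + cd,
  ∂bce = ce − be + bc.
The 9×6 boundary matrix has rank 5 and Smith normal form diag(1,1,1,1,1).

Reading off H_k = ker ∂_k / im ∂_{k+1}:

  H_0: rank C_0 − rank ∂_1 = 5 − 4 = 1, and the invariant factors of ∂_1 are all 1, so H_0 ≅ Z.

H_0 = Z.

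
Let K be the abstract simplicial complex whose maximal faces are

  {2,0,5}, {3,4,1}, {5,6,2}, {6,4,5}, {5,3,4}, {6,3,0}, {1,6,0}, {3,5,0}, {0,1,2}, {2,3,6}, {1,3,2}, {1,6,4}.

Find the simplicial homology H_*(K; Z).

Take the total order 0 < 1 < 2 < 3 < 4 < 5 < 6 on the vertex set. Then K (dimension 2) consists of the simplices:

  0-simplices (7): [0], [1], [2], [3], [4], [5], [6]
  1-simplices (18): [0,1], [0,2], [0,3], [0,5], [0,6], [1,2], [1,3], [1,4], [1,6], [2,3], [2,5], [2,6], [3,4], [3,5], [3,6], [4,5], [4,6], [5,6]
  2-simplices (12): [0,1,2], [0,1,6], [0,2,5], [0,3,5], [0,3,6], [1,2,3], [1,3,4], [1,4,6], [2,3,6], [2,5,6], [3,4,5], [4,5,6]

giving chain groups C_0 ≅ Z^7, C_1 ≅ Z^18, C_2 ≅ Z^12.

The boundary map ∂_1: C_1 → C_0 maps an edge to its endpoints' difference, ∂[p,q] = q − p. For instance
  ∂[1,3] = [3] − [1].
This gives a 7×18 integer matrix of rank 6; reducing to Smith normal form yields diagonal entries (1,1,1,1,1,1).

Boundary ∂_2: C_2 → C_1 maps a triangle to the signed sum of its edges. For instance
  ∂[0,2,5] = [2,5] − [0,5] + [0,2],
  ∂[3,4,5] = [4,5] − [3,5] + [3,4].
The resulting 18×12 matrix has rank 12, and its Smith normal form has invariant factors (1,1,1,1,1,1,1,1,1,1,1,2).

Computing H_k = (kernel of ∂_k) / (image of ∂_{k+1}):

  H_0: rank C_0 − rank ∂_1 = 7 − 6 = 1, and the invariant factors of ∂_1 are all 1, so H_0 ≅ Z.
  H_1: rank ker ∂_1 − rank ∂_2 = (18 − 6) − 12 = 0, and ∂_2 has invariant factor 2 > 1, so H_1 ≅ Z/2.
  H_2: rank ker ∂_2 − rank ∂_3 = (12 − 12) − 0 = 0, and there is no ∂_3, so H_2 ≅ 0.

(K is a triangulation of the real projective plane RP^2.)

H_0 ≅ Z,  H_1 ≅ Z/2,  H_2 = 0.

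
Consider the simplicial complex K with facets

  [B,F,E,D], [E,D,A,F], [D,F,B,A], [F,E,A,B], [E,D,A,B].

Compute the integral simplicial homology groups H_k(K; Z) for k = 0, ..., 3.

We work with the vertex ordering A < B < D < E < F. The simplices of K, each written with vertices in increasing order, are:

  0-simplices (5): A, B, D, E, F
  1-simplices (10): AB, AD, AE, AF, BD, BE, BF, DE, DF, EF
  2-simplices (10): ABD, ABE, ABF, ADE, ADF, AEF, BDE, BDF, BEF, DEF
  3-simplices (5): ABDE, ABDF, ABEF, ADEF, BDEF

so the chain groups are C_0 ≅ Z^5, C_1 ≅ Z^10, C_2 ≅ Z^10, C_3 ≅ Z^5.

The boundary map ∂_1: C_1 → C_0 maps an edge to its endpoints' difference, ∂[p,q] = q − p. For instance
  ∂DE = E − D.
As a 5×10 matrix over Z this has rank 4, with invariant factors (1,1,1,1).

The boundary map ∂_2: C_2 → C_1 sends each 2-simplex [p,q,r] to [q,r] − [p,r] + [p,q]. For instance
  ∂AEF = EF − AF + AE,
  ∂ABF = BF − AF + AB.
As a 10×10 matrix over Z this has rank 6, with invariant factors (1,1,1,1,1,1).

∂_3: C_3 → C_2 sends each 3-simplex σ to the alternating sum Σ_i (−1)^i (σ with its i-th vertex removed). For instance
  ∂ABDE = BDE − ADE + ABE − ABD,
  ∂ADEF = DEF − AEF + ADF − ADE.
The resulting 10×5 matrix has rank 4, and its Smith normal form has invariant factors (1,1,1,1).

Reading off H_k = ker ∂_k / im ∂_{k+1}:

  H_0: rank C_0 − rank ∂_1 = 5 − 4 = 1, and the invariant factors of ∂_1 are all 1, so H_0 ≅ Z.
  H_1: rank ker ∂_1 − rank ∂_2 = (10 − 4) − 6 = 0, and the invariant factors of ∂_2 are all 1, so H_1 ≅ 0.
  H_2: rank ker ∂_2 − rank ∂_3 = (10 − 6) − 4 = 0, and the invariant factors of ∂_3 are all 1, so H_2 ≅ 0.
  H_3: rank ker ∂_3 − rank ∂_4 = (5 − 4) − 0 = 1, and there is no ∂_4, so H_3 ≅ Z.

H_0 = Z,  H_1 = 0,  H_2 = 0,  H_3 = Z.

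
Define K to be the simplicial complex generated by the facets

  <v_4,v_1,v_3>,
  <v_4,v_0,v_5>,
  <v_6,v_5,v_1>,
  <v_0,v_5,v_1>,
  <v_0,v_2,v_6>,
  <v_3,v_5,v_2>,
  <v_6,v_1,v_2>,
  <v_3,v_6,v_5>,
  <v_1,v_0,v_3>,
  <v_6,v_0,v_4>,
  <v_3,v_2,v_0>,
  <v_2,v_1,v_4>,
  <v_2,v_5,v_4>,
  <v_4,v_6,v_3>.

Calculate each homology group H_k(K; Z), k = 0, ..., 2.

We work with the vertex ordering v_0 < v_1 < v_2 < v_3 < v_4 < v_5 < v_6. The simplices of K, each written with vertices in increasing order, are:

  0-simplices (7): [v_0], [v_1], [v_2], [v_3], [v_4], [v_5], [v_6]
  1-simplices (21): (21 of them)
  2-simplices (14): (14 of them)

giving chain groups C_0 ≅ Z^7, C_1 ≅ Z^21, C_2 ≅ Z^14.

∂_1: C_1 → C_0 is given by ∂[p,q] = [q] − [p]. For instance
  ∂[v_1,v_5] = [v_5] − [v_1].
The 7×21 boundary matrix has rank 6 and Smith normal form diag(1,1,1,1,1,1).

Boundary ∂_2: C_2 → C_1 acts by ∂[p,q,r] = [q,r] − [p,r] + [p,q]. For instance
  ∂[v_1,v_2,v_6] = [v_2,v_6] − [v_1,v_6] + [v_1,v_2],
  ∂[v_2,v_4,v_5] = [v_4,v_5] − [v_2,v_5] + [v_2,v_4].
The 21×14 boundary matrix has rank 13 and Smith normal form diag(1,1,1,1,1,1,1,1,1,1,1,1,1).

Reading off H_k = ker ∂_k / im ∂_{k+1}:

  H_0: rank C_0 − rank ∂_1 = 7 − 6 = 1, and the invariant factors of ∂_1 are all 1, so H_0 ≅ Z.
  H_1: rank ker ∂_1 − rank ∂_2 = (21 − 6) − 13 = 2, and the invariant factors of ∂_2 are all 1, so H_1 ≅ Z^2.
  H_2: rank ker ∂_2 − rank ∂_3 = (14 − 13) − 0 = 1, and there is no ∂_3, so H_2 ≅ Z.

As a check, the Euler characteristic is 7 − 21 + 14 = 0, which agrees with 1 − 2 + 1 = 0.

H_0 = Z,  H_1 = Z^2,  H_2 = Z.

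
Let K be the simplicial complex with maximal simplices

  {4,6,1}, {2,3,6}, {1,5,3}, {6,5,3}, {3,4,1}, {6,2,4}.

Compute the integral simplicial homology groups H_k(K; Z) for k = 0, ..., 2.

K has 6 vertices, 12 edges, 6 triangles.
rank ∂_0 = 0, rank ∂_1 = 5 ⇒ b_0 = 6 − 0 − 5 = 1; all invariant factors of ∂_1 are 1 so no torsion. So H_0 ≅ Z.
rank ∂_1 = 5, rank ∂_2 = 6 ⇒ b_1 = 12 − 5 − 6 = 1; all invariant factors of ∂_2 are 1 so no torsion. So H_1 ≅ Z.
rank ∂_2 = 6, rank ∂_3 = 0 ⇒ b_2 = 6 − 6 − 0 = 0. So H_2 ≅ 0.

H_0 ≅ Z,  H_1 ≅ Z,  H_2 = 0.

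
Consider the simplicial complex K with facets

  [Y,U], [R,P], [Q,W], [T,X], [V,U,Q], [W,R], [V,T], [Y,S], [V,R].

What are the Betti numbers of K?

Fix the vertex order P < Q < R < S < T < U < V < W < X < Y and write every simplex with vertices in increasing order. Then dim K = 2 and the simplices of K are:

  0-simplices (10): P, Q, R, S, T, U, V, W, X, Y
  1-simplices (11): PR, QU, QV, QW, RV, RW, SY, TV, TX, UV, UY
  2-simplices (1): QUV

so the chain groups are C_0 ≅ Z^10, C_1 ≅ Z^11, C_2 ≅ Z^1.

∂_1: C_1 → C_0 maps an edge to its endpoints' difference, ∂[p,q] = q − p.
The resulting 10×11 matrix has rank 9, and its Smith normal form has invariant factors (1,1,1,1,1,1,1,1,1).

Boundary ∂_2: C_2 → C_1 acts by ∂[p,q,r] = [q,r] − [p,r] + [p,q]. For instance
  ∂QUV = UV − QV + QU.
This gives a 11×1 integer matrix of rank 1; reducing to Smith normal form yields diagonal entries (1).

From H_k ≅ ker(∂_k) / im(∂_{k+1}) we obtain:

  H_0: rank C_0 − rank ∂_1 = 10 − 9 = 1, and the invariant factors of ∂_1 are all 1, so H_0 = Z.
  H_1: rank ker ∂_1 − rank ∂_2 = (11 − 9) − 1 = 1, and the invariant factors of ∂_2 are all 1, so H_1 = Z.
  H_2: rank ker ∂_2 − rank ∂_3 = (1 − 1) − 0 = 0, and there is no ∂_3, so H_2 = 0.

Hence the Betti numbers are b_0 = 1, b_1 = 1, b_2 = 0.

b_0 = 1, b_1 = 1, b_2 = 0.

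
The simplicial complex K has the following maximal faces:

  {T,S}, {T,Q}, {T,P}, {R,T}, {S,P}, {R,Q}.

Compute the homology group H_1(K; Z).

H_1 ≅ Z^2.

Fix the vertex order P < Q < R < S < T and write every simplex with vertices in increasing order. Then dim K = 1 and the simplices of K are:

  0-simplices (5): P, Q, R, S, T
  1-simplices (6): PS, PT, QR, QT, RT, ST

giving chain groups C_0 ≅ Z^5, C_1 ≅ Z^6.

∂_1: C_1 → C_0 maps an edge to its endpoints' difference, ∂[p,q] = q − p.
As a 5×6 matrix over Z this has rank 4, with invariant factors (1,1,1,1).

Now H_k = ker ∂_k / im ∂_{k+1}, so:

  H_1: rank ker ∂_1 − rank ∂_2 = (6 − 4) − 0 = 2, and there is no ∂_2, so H_1 = Z^2.

(K is a triangulation of a wedge of 2 circles.)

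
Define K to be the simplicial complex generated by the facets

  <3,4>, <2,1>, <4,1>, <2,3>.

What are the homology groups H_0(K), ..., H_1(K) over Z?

Order the vertices as 1 < 2 < 3 < 4. Listing each simplex with vertices in this order, K has dimension 1 with simplices:

  0-simplices (4): [1], [2], [3], [4]
  1-simplices (4): [1,2], [1,4], [2,3], [3,4]

giving chain groups C_0 ≅ Z^4, C_1 ≅ Z^4.

∂_1: C_1 → C_0 is given by ∂[p,q] = [q] − [p].
The 4×4 boundary matrix has rank 3 and Smith normal form diag(1,1,1).

Now H_k = ker ∂_k / im ∂_{k+1}, so:

  H_0: rank C_0 − rank ∂_1 = 4 − 3 = 1, and the invariant factors of ∂_1 are all 1, so H_0 = Z.
  H_1: rank ker ∂_1 − rank ∂_2 = (4 − 3) − 0 = 1, and there is no ∂_2, so H_1 = Z.

H_0 ≅ Z,  H_1 ≅ Z.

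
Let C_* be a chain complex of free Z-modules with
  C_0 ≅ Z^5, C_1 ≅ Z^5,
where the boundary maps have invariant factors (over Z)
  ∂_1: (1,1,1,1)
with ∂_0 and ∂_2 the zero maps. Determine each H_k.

H_0 = Z,  H_1 = Z.

H_0: b_0 = 5 − 0 − 4 = 1; torsion from ∂_1 factors > 1: none. So H_0 = Z.
H_1: b_1 = 5 − 4 − 0 = 1; torsion from ∂_2 factors > 1: none. So H_1 = Z.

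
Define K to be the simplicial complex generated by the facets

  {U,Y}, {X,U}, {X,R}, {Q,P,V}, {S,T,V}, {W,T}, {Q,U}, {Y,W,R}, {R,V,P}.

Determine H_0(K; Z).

H_0 = Z.

Fix the vertex order P < Q < R < S < T < U < V < W < X < Y and write every simplex with vertices in increasing order. Then dim K = 2 and the simplices of K are:

  0-simplices (10): P, Q, R, S, T, U, V, W, X, Y
  1-simplices (16): PQ, PR, PV, QU, QV, RV, RW, RX, RY, ST, SV, TV, TW, UX, UY, WY
  2-simplices (4): PQV, PRV, RWY, STV

Hence C_0 ≅ Z^10, C_1 ≅ Z^16, C_2 ≅ Z^4.

Boundary ∂_1: C_1 → C_0 maps an edge to its endpoints' difference, ∂[p,q] = q − p.
The resulting 10×16 matrix has rank 9, and its Smith normal form has invariant factors (1,1,1,1,1,1,1,1,1).

The boundary map ∂_2: C_2 → C_1 acts by ∂[p,q,r] = [q,r] − [p,r] + [p,q]. For instance
  ∂STV = TV − SV + ST,
  ∂PQV = QV − PV + PQ.
This gives a 16×4 integer matrix of rank 4; reducing to Smith normal form yields diagonal entries (1,1,1,1).

Now H_k = ker ∂_k / im ∂_{k+1}, so:

  H_0: rank C_0 − rank ∂_1 = 10 − 9 = 1, and the invariant factors of ∂_1 are all 1, so H_0 = Z.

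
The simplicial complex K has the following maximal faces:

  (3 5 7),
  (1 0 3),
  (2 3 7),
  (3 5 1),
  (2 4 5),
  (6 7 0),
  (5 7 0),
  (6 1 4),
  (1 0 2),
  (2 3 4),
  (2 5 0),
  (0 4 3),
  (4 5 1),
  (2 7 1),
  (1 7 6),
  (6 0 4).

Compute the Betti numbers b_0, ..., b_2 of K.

b_0 = 1, b_1 = 2, b_2 = 1.

Fix the vertex order 0 < 1 < 2 < 3 < 4 < 5 < 6 < 7 and write every simplex with vertices in increasing order. Then dim K = 2 and the simplices of K are:

  0-simplices (8): [0], [1], [2], [3], [4], [5], [6], [7]
  1-simplices (24): (24 of them)
  2-simplices (16): [0,1,2], [0,1,3], [0,2,5], [0,3,4], [0,4,6], [0,5,7], [0,6,7], [1,2,7], [1,3,5], [1,4,5], [1,4,6], [1,6,7], [2,3,4], [2,3,7], [2,4,5], [3,5,7]

Hence C_0 ≅ Z^8, C_1 ≅ Z^24, C_2 ≅ Z^16.

The boundary map ∂_1: C_1 → C_0 maps an edge to its endpoints' difference, ∂[p,q] = q − p.
This gives a 8×24 integer matrix of rank 7; reducing to Smith normal form yields diagonal entries (1,1,1,1,1,1,1).

The boundary map ∂_2: C_2 → C_1 sends each 2-simplex [p,q,r] to [q,r] − [p,r] + [p,q]. For instance
  ∂[1,4,6] = [4,6] − [1,6] + [1,4],
  ∂[2,3,7] = [3,7] − [2,7] + [2,3].
This gives a 24×16 integer matrix of rank 15; reducing to Smith normal form yields diagonal entries (1,1,1,1,1,1,1,1,1,1,1,1,1,1,1).

Computing H_k = (kernel of ∂_k) / (image of ∂_{k+1}):

  H_0: rank C_0 − rank ∂_1 = 8 − 7 = 1, and the invariant factors of ∂_1 are all 1, so H_0 ≅ Z.
  H_1: rank ker ∂_1 − rank ∂_2 = (24 − 7) − 15 = 2, and the invariant factors of ∂_2 are all 1, so H_1 ≅ Z^2.
  H_2: rank ker ∂_2 − rank ∂_3 = (16 − 15) − 0 = 1, and there is no ∂_3, so H_2 ≅ Z.

Hence the Betti numbers are b_0 = 1, b_1 = 2, b_2 = 1.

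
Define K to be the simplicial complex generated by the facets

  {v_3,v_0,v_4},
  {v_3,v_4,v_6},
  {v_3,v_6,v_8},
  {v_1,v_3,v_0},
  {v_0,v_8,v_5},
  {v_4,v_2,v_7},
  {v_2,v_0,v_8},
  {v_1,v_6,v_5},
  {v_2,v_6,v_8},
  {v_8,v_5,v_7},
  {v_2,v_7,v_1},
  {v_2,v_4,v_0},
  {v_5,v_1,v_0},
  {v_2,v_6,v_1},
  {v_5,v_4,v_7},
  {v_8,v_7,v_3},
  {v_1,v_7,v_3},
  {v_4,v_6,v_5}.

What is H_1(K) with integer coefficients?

We work with the vertex ordering v_0 < v_1 < v_2 < v_3 < v_4 < v_5 < v_6 < v_7 < v_8. The simplices of K, each written with vertices in increasing order, are:

  0-simplices (9): [v_0], [v_1], [v_2], [v_3], [v_4], [v_5], [v_6], [v_7], [v_8]
  1-simplices (27): (27 of them)
  2-simplices (18): (18 of them)

giving chain groups C_0 ≅ Z^9, C_1 ≅ Z^27, C_2 ≅ Z^18.

The boundary map ∂_1: C_1 → C_0 is given by ∂[p,q] = [q] − [p]. For instance
  ∂[v_0,v_3] = [v_3] − [v_0].
The 9×27 boundary matrix has rank 8 and Smith normal form diag(1,1,1,1,1,1,1,1).

Boundary ∂_2: C_2 → C_1 maps a triangle to the signed sum of its edges. For instance
  ∂[v_4,v_5,v_6] = [v_5,v_6] − [v_4,v_6] + [v_4,v_5],
  ∂[v_3,v_6,v_8] = [v_6,v_8] − [v_3,v_8] + [v_3,v_6].
The 27×18 boundary matrix has rank 17 and Smith normal form diag(1,1,1,1,1,1,1,1,1,1,1,1,1,1,1,1,1).

Reading off H_k = ker ∂_k / im ∂_{k+1}:

  H_1: rank ker ∂_1 − rank ∂_2 = (27 − 8) − 17 = 2, and the invariant factors of ∂_2 are all 1, so H_1 = Z^2.

H_1 = Z^2.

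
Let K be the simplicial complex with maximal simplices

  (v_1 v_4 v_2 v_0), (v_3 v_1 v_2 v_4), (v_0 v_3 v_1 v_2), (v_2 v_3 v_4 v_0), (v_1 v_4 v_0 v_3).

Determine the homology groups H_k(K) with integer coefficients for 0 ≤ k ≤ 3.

Order the vertices as v_0 < v_1 < v_2 < v_3 < v_4. Listing each simplex with vertices in this order, K has dimension 3 with simplices:

  0-simplices (5): [v_0], [v_1], [v_2], [v_3], [v_4]
  1-simplices (10): [v_0,v_1], [v_0,v_2], [v_0,v_3], [v_0,v_4], [v_1,v_2], [v_1,v_3], [v_1,v_4], [v_2,v_3], [v_2,v_4], [v_3,v_4]
  2-simplices (10): [v_0,v_1,v_2], [v_0,v_1,v_3], [v_0,v_1,v_4], [v_0,v_2,v_3], [v_0,v_2,v_4], [v_0,v_3,v_4], [v_1,v_2,v_3], [v_1,v_2,v_4], [v_1,v_3,v_4], [v_2,v_3,v_4]
  3-simplices (5): [v_0,v_1,v_2,v_3], [v_0,v_1,v_2,v_4], [v_0,v_1,v_3,v_4], [v_0,v_2,v_3,v_4], [v_1,v_2,v_3,v_4]

so the chain groups are C_0 ≅ Z^5, C_1 ≅ Z^10, C_2 ≅ Z^10, C_3 ≅ Z^5.

∂_1: C_1 → C_0 sends each edge [p,q] (with p < q) to q − p. For instance
  ∂[v_0,v_2] = [v_2] − [v_0].
This gives a 5×10 integer matrix of rank 4; reducing to Smith normal form yields diagonal entries (1,1,1,1).

The boundary map ∂_2: C_2 → C_1 acts by ∂[p,q,r] = [q,r] − [p,r] + [p,q]. For instance
  ∂[v_0,v_1,v_4] = [v_1,v_4] − [v_0,v_4] + [v_0,v_1],
  ∂[v_0,v_3,v_4] = [v_3,v_4] − [v_0,v_4] + [v_0,v_3].
As a 10×10 matrix over Z this has rank 6, with invariant factors (1,1,1,1,1,1).

∂_3: C_3 → C_2 sends each 3-simplex σ to the alternating sum Σ_i (−1)^i (σ with its i-th vertex removed). For instance
  ∂[v_0,v_1,v_2,v_3] = [v_1,v_2,v_3] − [v_0,v_2,v_3] + [v_0,v_1,v_3] − [v_0,v_1,v_2],
  ∂[v_1,v_2,v_3,v_4] = [v_2,v_3,v_4] − [v_1,v_3,v_4] + [v_1,v_2,v_4] − [v_1,v_2,v_3].
As a 10×5 matrix over Z this has rank 4, with invariant factors (1,1,1,1).

From H_k ≅ ker(∂_k) / im(∂_{k+1}) we obtain:

  H_0: rank C_0 − rank ∂_1 = 5 − 4 = 1, and the invariant factors of ∂_1 are all 1, so H_0 = Z.
  H_1: rank ker ∂_1 − rank ∂_2 = (10 − 4) − 6 = 0, and the invariant factors of ∂_2 are all 1, so H_1 = 0.
  H_2: rank ker ∂_2 − rank ∂_3 = (10 − 6) − 4 = 0, and the invariant factors of ∂_3 are all 1, so H_2 = 0.
  H_3: rank ker ∂_3 − rank ∂_4 = (5 − 4) − 0 = 1, and there is no ∂_4, so H_3 = Z.

(K is a triangulation of the 3-sphere S^3.)

H_0 ≅ Z,  H_1 = 0,  H_2 = 0,  H_3 ≅ Z.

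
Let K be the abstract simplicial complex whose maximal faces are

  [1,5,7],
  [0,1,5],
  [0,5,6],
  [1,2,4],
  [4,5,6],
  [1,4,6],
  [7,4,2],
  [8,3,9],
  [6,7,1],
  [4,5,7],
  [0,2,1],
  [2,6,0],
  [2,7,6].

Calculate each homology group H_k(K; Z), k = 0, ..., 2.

H_0 ≅ Z^2,  H_1 ≅ Z_2,  H_2 = 0.

We work with the vertex ordering 0 < 1 < 2 < 3 < 4 < 5 < 6 < 7 < 8 < 9. The simplices of K, each written with vertices in increasing order, are:

  0-simplices (10): [0], [1], [2], [3], [4], [5], [6], [7], [8], [9]
  1-simplices (21): [0,1], [0,2], [0,5], [0,6], [1,2], [1,4], [1,5], [1,6], [1,7], [2,4], [2,6], [2,7], [3,8], [3,9], [4,5], [4,6], [4,7], [5,6], [5,7], [6,7], [8,9]
  2-simplices (13): [0,1,2], [0,1,5], [0,2,6], [0,5,6], [1,2,4], [1,4,6], [1,5,7], [1,6,7], [2,4,7], [2,6,7], [3,8,9], [4,5,6], [4,5,7]

giving chain groups C_0 ≅ Z^10, C_1 ≅ Z^21, C_2 ≅ Z^13.

The boundary map ∂_1: C_1 → C_0 maps an edge to its endpoints' difference, ∂[p,q] = q − p.
As a 10×21 matrix over Z this has rank 8, with invariant factors (1,1,1,1,1,1,1,1).

∂_2: C_2 → C_1 maps a triangle to the signed sum of its edges. For instance
  ∂[4,5,7] = [5,7] − [4,7] + [4,5],
  ∂[0,1,5] = [1,5] − [0,5] + [0,1].
This gives a 21×13 integer matrix of rank 13; reducing to Smith normal form yields diagonal entries (1,1,1,1,1,1,1,1,1,1,1,1,2).

From H_k ≅ ker(∂_k) / im(∂_{k+1}) we obtain:

  H_0: rank C_0 − rank ∂_1 = 10 − 8 = 2, and the invariant factors of ∂_1 are all 1, so H_0 = Z^2.
  H_1: rank ker ∂_1 − rank ∂_2 = (21 − 8) − 13 = 0, and ∂_2 has invariant factor 2 > 1, so H_1 = Z_2.
  H_2: rank ker ∂_2 − rank ∂_3 = (13 − 13) − 0 = 0, and there is no ∂_3, so H_2 = 0.

(K is a triangulation of the disjoint union of the 2-simplex and the real projective plane RP^2.)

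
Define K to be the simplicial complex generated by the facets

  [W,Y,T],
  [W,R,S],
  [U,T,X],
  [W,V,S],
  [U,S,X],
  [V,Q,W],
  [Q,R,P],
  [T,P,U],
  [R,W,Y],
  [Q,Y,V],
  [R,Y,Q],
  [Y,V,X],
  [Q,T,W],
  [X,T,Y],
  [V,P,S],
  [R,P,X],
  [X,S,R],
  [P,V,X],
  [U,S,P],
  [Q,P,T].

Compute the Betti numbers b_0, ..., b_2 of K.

b_0 = 1, b_1 = 1, b_2 = 0.

We work with the vertex ordering P < Q < R < S < T < U < V < W < X < Y. The simplices of K, each written with vertices in increasing order, are:

  0-simplices (10): P, Q, R, S, T, U, V, W, X, Y
  1-simplices (30): PQ, PR, PS, PT, PU, PV, PX, QR, QT, QV, QW, QY, RS, RW, RX, RY, SU, SV, SW, SX, TU, TW, TX, TY, UX, VW, VX, VY, WY, XY
  2-simplices (20): PQR, PQT, PRX, PSU, PSV, PTU, PVX, QRY, QTW, QVW, QVY, RSW, RSX, RWY, SUX, SVW, TUX, TWY, TXY, VXY

Hence C_0 ≅ Z^10, C_1 ≅ Z^30, C_2 ≅ Z^20.

The boundary map ∂_1: C_1 → C_0 maps an edge to its endpoints' difference, ∂[p,q] = q − p.
This gives a 10×30 integer matrix of rank 9; reducing to Smith normal form yields diagonal entries (1,1,1,1,1,1,1,1,1).

The boundary map ∂_2: C_2 → C_1 sends each 2-simplex [p,q,r] to [q,r] − [p,r] + [p,q]. For instance
  ∂PQR = QR − PR + PQ,
  ∂PSV = SV − PV + PS.
This gives a 30×20 integer matrix of rank 20; reducing to Smith normal form yields diagonal entries (1,1,1,1,1,1,1,1,1,1,1,1,1,1,1,1,1,1,1,2).

Reading off H_k = ker ∂_k / im ∂_{k+1}:

  H_0: rank C_0 − rank ∂_1 = 10 − 9 = 1, and the invariant factors of ∂_1 are all 1, so H_0 = Z.
  H_1: rank ker ∂_1 − rank ∂_2 = (30 − 9) − 20 = 1, and ∂_2 has invariant factor 2 > 1, so H_1 = Z ⊕ Z/2.
  H_2: rank ker ∂_2 − rank ∂_3 = (20 − 20) − 0 = 0, and there is no ∂_3, so H_2 = 0.

As a check, the Euler characteristic is 10 − 30 + 20 = 0, which agrees with 1 − 1 + 0 = 0.

Hence the Betti numbers are b_0 = 1, b_1 = 1, b_2 = 0.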